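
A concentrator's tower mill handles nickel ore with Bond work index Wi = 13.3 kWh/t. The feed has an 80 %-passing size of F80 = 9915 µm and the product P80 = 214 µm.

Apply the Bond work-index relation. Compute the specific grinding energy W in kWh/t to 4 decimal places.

W = 10·Wi·[P80^(−½) − F80^(−½)]
1/√214 = 0.068359;  1/√9915 = 0.010043
W = 10·13.3·(0.068359 − 0.010043) = 7.7560 kWh/t

W = 7.7560 kWh/t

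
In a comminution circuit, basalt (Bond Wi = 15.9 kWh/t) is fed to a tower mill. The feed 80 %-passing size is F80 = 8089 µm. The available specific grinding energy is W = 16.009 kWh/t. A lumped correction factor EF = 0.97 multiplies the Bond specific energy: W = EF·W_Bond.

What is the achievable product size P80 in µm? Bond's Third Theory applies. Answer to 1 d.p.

W = 10 Wi (1/√P80 − 1/√F80)  [Bond]
W_Bond = W / EF = 16.009 / 0.97 = 16.5041 kWh/t
⇒ 1/√P80 = W_Bond/(10·Wi) + 1/√F80
  = 16.5041/(10·15.9) + 1/√8089 = 0.103800 + 0.011119 = 0.114918
P80 = (1/0.114918)² = 8.7018² = 75.72 µm

P80 = 75.7 µm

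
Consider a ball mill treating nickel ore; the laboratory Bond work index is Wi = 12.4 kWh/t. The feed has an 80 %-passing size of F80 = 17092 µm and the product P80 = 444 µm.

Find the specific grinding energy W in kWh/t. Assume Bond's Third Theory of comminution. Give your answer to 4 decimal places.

W = 4.9363 kWh/t

Bond: W = 10·Wi·(1/√P80 − 1/√F80)
1/√444 = 0.047458;  1/√17092 = 0.007649
W = 10·12.4·(0.047458 − 0.007649) = 4.9363 kWh/t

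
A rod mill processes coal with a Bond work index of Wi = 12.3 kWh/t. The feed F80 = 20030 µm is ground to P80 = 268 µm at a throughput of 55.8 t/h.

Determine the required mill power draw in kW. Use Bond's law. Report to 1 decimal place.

P = 370.8 kW

Bond: W = 10·Wi·(1/√P80 − 1/√F80)
W = 10·12.3·(1/√268 − 1/√20030) = 10·12.3·(0.054019) = 6.6443 kWh/t
Mill draw = 6.6443 × 55.8 = 370.8 kW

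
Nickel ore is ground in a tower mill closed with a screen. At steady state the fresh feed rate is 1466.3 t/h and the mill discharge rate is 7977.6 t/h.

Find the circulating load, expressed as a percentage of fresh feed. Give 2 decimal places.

CL = 444.06 %

Discharge = new feed + return, hence
R = M − F = 7977.6 − 1466.3 = 6511.3 t/h
CL = 100·R/F = 100·6511.3/1466.3 = 444.06 %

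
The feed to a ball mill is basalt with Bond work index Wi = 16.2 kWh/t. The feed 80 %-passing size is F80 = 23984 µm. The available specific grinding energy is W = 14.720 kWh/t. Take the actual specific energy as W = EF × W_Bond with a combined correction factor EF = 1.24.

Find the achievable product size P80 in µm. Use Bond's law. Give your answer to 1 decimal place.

W = 10 Wi (1/√P80 − 1/√F80)  [Bond]
W_Bond = W / EF = 14.720 / 1.24 = 11.8710 kWh/t
⇒ 1/√P80 = W_Bond/(10·Wi) + 1/√F80
  = 11.8710/(10·16.2) + 1/√23984 = 0.073278 + 0.006457 = 0.079735
P80 = (1/0.079735)² = 12.5416² = 157.29 µm

P80 = 157.3 µm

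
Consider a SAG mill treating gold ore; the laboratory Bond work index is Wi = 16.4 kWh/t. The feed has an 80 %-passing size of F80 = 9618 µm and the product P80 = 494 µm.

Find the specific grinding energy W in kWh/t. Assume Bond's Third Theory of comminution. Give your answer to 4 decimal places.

W = 10 Wi (P80^-0.5 − F80^-0.5)
1/√494 = 0.044992;  1/√9618 = 0.010197
W = 10·16.4·(0.044992 − 0.010197) = 5.7065 kWh/t

W = 5.7065 kWh/t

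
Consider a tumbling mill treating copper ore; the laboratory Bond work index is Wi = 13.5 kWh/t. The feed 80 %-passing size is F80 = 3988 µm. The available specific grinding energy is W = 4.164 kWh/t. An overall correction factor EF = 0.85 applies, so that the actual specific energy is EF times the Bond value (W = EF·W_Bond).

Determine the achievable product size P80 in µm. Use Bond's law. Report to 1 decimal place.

W = 10·Wi·(P80^(-½) − F80^(-½))
W_Bond = W / EF = 4.164 / 0.85 = 4.8988 kWh/t
⇒ 1/√P80 = W_Bond/(10·Wi) + 1/√F80
  = 4.8988/(10·13.5) + 1/√3988 = 0.036288 + 0.015835 = 0.052123
P80 = (1/0.052123)² = 19.1855² = 368.08 µm

P80 = 368.1 µm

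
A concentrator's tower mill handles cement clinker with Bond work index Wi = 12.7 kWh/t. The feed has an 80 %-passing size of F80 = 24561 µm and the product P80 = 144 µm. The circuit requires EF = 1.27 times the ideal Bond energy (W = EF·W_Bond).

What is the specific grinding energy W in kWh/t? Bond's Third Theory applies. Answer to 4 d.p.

W = 10 Wi (P80^-0.5 − F80^-0.5)
1/√144 = 0.083333;  1/√24561 = 0.006381
W = 10·12.7·(0.083333 − 0.006381) = 9.7730 kWh/t
Corrected W = EF·W_Bond = 1.27·9.7730 = 12.4117 kWh/t

W = 12.4117 kWh/t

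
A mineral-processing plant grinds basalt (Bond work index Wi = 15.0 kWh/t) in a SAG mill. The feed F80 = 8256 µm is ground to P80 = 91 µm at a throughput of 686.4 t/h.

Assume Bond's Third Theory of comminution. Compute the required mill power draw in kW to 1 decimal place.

P = 9660.0 kW

W_Bond = 10·Wi·(1/√P₈₀ − 1/√F₈₀)
W = 10·15.0·(1/√91 − 1/√8256) = 10·15.0·(0.093823) = 14.0734 kWh/t
P = W·T = 14.0734·686.4 = 9660.0 kW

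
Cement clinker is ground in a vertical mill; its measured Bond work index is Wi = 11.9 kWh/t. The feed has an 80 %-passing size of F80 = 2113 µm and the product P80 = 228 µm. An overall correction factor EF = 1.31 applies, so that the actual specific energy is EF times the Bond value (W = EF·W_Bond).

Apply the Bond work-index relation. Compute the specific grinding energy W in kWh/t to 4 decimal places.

W = 6.9327 kWh/t

W = 10·Wi·[P80^(−½) − F80^(−½)]
1/√228 = 0.066227;  1/√2113 = 0.021755
W = 10·11.9·(0.066227 − 0.021755) = 5.2922 kWh/t
Apply correction: 5.2922 × 1.31 = 6.9327 kWh/t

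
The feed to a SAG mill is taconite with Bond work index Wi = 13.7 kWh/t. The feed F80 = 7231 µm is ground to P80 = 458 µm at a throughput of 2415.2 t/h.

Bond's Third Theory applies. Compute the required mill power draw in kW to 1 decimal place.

W = 10·Wi·(P80^(-½) − F80^(-½))
W = 10·13.7·(1/√458 − 1/√7231) = 10·13.7·(0.034967) = 4.7905 kWh/t
P_mill = W·ṁ = 4.7905·2415.2 = 11570.0 kW

P = 11570.0 kW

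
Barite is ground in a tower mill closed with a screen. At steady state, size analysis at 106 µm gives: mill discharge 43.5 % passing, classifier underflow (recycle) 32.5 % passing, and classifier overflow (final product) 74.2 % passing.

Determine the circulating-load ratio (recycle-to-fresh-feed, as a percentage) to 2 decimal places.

Let r = R/F. Size balance at 106 µm:
(1+r)·d = r·u + o ⇒ r = (o−d)/(d−u)
r = (74.2 − 43.5)/(43.5 − 32.5) = 30.7/11.0 = 2.7909
CL = 100·r = 279.09 %

CL = 279.09 %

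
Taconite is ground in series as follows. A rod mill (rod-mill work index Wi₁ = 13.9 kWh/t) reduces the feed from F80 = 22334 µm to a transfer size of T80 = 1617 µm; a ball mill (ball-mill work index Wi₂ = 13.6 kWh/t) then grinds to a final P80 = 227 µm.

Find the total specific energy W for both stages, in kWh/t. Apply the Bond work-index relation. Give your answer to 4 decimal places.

W = 10·Wi·(P80^(-½) − F80^(-½))
Stage 1 (22334→1617 µm, Wi₁=13.9): W₁ = 10·13.9·(0.024868 − 0.006691) = 2.5266 kWh/t
Stage 2 (1617→227 µm, Wi₂=13.6): W₂ = 10·13.6·(0.066372 − 0.024868) = 5.6446 kWh/t
W = W₁ + W₂ = 2.5266 + 5.6446 = 8.1711 kWh/t

W = 8.1711 kWh/t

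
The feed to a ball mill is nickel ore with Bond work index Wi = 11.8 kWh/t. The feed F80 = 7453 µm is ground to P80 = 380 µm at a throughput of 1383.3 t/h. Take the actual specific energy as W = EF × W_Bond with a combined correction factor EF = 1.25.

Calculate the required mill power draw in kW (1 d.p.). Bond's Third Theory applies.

P = 8103.4 kW

W = 10 Wi / √P80 − 10 Wi / √F80
W = 10·11.8·(1/√380 − 1/√7453) = 10·11.8·(0.039716) = 4.6864 kWh/t
W_actual = 1.25 × 4.6864 = 5.8580 kWh/t
Mill draw = 5.8580 × 1383.3 = 8103.4 kW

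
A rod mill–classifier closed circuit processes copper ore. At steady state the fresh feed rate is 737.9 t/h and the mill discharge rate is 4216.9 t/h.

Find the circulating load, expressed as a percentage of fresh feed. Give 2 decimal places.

CL = 471.47 %

Steady state: M = F + R.
R = M − F = 4216.9 − 737.9 = 3479.0 t/h
CL = 100·R/F = 100·3479.0/737.9 = 471.47 %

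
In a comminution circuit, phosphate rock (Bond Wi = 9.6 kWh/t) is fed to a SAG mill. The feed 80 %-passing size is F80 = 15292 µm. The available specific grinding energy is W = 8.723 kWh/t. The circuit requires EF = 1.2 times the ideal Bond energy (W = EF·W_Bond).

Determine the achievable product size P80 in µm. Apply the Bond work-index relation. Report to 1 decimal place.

P80 = 142.4 µm

W = 10 Wi (P80^-0.5 − F80^-0.5)
W_Bond = W / EF = 8.723 / 1.2 = 7.2692 kWh/t
1/√P80 = 1/√F80 + W_Bond/(10·Wi)
  = 7.2692/(10·9.6) + 1/√15292 = 0.075720 + 0.008087 = 0.083807
P80 = (1/0.083807)² = 11.9322² = 142.38 µm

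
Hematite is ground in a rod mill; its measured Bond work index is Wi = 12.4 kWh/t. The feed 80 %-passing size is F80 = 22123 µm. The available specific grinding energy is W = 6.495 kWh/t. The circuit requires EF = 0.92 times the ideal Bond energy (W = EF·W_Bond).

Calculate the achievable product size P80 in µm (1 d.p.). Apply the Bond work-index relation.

P80 = 246.8 µm

W = 10 Wi (P80^-0.5 − F80^-0.5)
W_Bond = W / EF = 6.495 / 0.92 = 7.0598 kWh/t
⇒ 1/√P80 = W_Bond/(10·Wi) + 1/√F80
  = 7.0598/(10·12.4) + 1/√22123 = 0.056934 + 0.006723 = 0.063657
P80 = (1/0.063657)² = 15.7092² = 246.78 µm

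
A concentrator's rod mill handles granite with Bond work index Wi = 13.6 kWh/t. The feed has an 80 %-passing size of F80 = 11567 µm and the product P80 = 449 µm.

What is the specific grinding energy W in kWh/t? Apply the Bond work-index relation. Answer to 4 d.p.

W = 10 Wi (1/√P80 − 1/√F80)  [Bond]
1/√449 = 0.047193;  1/√11567 = 0.009298
W = 10·13.6·(0.047193 − 0.009298) = 5.1537 kWh/t

W = 5.1537 kWh/t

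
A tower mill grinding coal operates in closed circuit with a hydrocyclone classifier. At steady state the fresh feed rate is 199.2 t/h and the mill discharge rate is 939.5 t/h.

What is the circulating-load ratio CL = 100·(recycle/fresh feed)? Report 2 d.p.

Steady state: M = F + R.
R = M − F = 939.5 − 199.2 = 740.3 t/h
CL = 100·R/F = 100·740.3/199.2 = 371.64 %

CL = 371.64 %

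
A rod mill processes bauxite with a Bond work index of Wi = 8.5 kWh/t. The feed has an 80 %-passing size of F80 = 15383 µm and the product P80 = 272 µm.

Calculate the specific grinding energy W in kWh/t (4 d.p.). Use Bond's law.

W = 10 Wi (1/√P80 − 1/√F80)  [Bond]
1/√272 = 0.060634;  1/√15383 = 0.008063
W = 10·8.5·(0.060634 − 0.008063) = 4.4686 kWh/t

W = 4.4686 kWh/t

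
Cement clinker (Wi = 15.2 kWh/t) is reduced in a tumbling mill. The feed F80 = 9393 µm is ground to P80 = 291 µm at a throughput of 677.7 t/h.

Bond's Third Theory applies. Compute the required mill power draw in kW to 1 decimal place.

Bond:  W = 10 Wi (1/√P − 1/√F)
W = 10·15.2·(1/√291 − 1/√9393) = 10·15.2·(0.048303) = 7.3421 kWh/t
P = W·T = 7.3421·677.7 = 4975.7 kW

P = 4975.7 kW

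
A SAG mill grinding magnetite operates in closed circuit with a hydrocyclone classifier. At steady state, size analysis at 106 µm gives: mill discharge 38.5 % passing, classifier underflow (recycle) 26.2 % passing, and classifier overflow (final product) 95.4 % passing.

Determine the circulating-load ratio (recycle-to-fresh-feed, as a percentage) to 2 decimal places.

CL = 462.60 %

Balance %-passing 106 µm (r = R/F):
Fd + Rd = Ru + Fo ⇒ R/F = (o−d)/(d−u)
r = (95.4 − 38.5)/(38.5 − 26.2) = 56.9/12.3 = 4.6260
CL = 100·r = 462.60 %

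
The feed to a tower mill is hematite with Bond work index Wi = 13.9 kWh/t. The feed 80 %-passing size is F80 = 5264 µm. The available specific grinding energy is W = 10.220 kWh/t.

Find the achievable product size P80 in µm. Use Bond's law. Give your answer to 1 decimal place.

P80 = 131.2 µm

Bond: W = 10·Wi·(1/√P80 − 1/√F80)
⇒ 1/√P80 = W/(10·Wi) + 1/√F80
  = 10.2200/(10·13.9) + 1/√5264 = 0.073525 + 0.013783 = 0.087308
P80 = (1/0.087308)² = 11.4537² = 131.19 µm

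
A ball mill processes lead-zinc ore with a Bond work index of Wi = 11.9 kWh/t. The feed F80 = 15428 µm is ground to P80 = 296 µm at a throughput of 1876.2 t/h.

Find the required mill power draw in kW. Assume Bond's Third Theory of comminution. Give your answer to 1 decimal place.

P = 11179.7 kW

W = 10 Wi (P80^-0.5 − F80^-0.5)
W = 10·11.9·(1/√296 − 1/√15428) = 10·11.9·(0.050073) = 5.9587 kWh/t
P_mill = W·ṁ = 5.9587·1876.2 = 11179.7 kW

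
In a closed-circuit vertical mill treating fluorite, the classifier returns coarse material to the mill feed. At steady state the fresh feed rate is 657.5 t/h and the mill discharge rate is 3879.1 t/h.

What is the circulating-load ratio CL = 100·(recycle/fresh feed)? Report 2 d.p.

M = F + R at steady state, so:
R = M − F = 3879.1 − 657.5 = 3221.6 t/h
CL = 100·R/F = 100·3221.6/657.5 = 489.98 %

CL = 489.98 %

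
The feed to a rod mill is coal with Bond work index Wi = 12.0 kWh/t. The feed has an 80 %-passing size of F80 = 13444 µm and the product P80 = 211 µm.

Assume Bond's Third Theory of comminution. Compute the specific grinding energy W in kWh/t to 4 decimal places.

W = 7.2262 kWh/t

W_Bond = 10·Wi·(1/√P₈₀ − 1/√F₈₀)
1/√211 = 0.068843;  1/√13444 = 0.008625
W = 10·12.0·(0.068843 − 0.008625) = 7.2262 kWh/t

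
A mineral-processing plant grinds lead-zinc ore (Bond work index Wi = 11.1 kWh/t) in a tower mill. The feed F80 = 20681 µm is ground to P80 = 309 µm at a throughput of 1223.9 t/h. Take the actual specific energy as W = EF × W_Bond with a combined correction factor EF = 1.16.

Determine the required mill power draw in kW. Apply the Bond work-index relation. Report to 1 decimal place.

W = 10·Wi·(P80^(-½) − F80^(-½))
W = 10·11.1·(1/√309 − 1/√20681) = 10·11.1·(0.049934) = 5.5427 kWh/t
With EF = 1.16: W = 5.5427·1.16 = 6.4295 kWh/t
Mill draw = 6.4295 × 1223.9 = 7869.1 kW

P = 7869.1 kW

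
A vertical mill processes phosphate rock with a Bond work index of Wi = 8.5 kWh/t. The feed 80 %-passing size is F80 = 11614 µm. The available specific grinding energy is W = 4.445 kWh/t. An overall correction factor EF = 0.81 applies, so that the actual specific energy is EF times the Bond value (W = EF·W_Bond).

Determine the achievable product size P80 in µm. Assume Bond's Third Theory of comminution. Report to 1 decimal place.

P80 = 183.4 µm

Bond: W = 10·Wi·(1/√P80 − 1/√F80)
W_Bond = W / EF = 4.445 / 0.81 = 5.4877 kWh/t
1/√P80 = 1/√F80 + W_Bond/(10·Wi)
  = 5.4877/(10·8.5) + 1/√11614 = 0.064561 + 0.009279 = 0.073840
P80 = (1/0.073840)² = 13.5428² = 183.41 µm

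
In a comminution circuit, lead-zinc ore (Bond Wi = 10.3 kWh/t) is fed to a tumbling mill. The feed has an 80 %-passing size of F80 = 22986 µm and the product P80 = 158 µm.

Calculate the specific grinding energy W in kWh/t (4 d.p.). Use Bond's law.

W = 7.5149 kWh/t

W = 10·Wi·[P80^(−½) − F80^(−½)]
1/√158 = 0.079556;  1/√22986 = 0.006596
W = 10·10.3·(0.079556 − 0.006596) = 7.5149 kWh/t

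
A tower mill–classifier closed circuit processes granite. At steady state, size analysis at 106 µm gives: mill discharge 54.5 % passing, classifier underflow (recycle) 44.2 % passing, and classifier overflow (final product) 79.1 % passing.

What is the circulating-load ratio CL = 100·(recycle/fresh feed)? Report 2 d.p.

CL = 238.83 %

Mass balance on the −106 µm fraction:
(1+r)·d = r·u + o ⇒ r = (o−d)/(d−u)
r = (79.1 − 54.5)/(54.5 − 44.2) = 24.6/10.3 = 2.3883
CL = 100·r = 238.83 %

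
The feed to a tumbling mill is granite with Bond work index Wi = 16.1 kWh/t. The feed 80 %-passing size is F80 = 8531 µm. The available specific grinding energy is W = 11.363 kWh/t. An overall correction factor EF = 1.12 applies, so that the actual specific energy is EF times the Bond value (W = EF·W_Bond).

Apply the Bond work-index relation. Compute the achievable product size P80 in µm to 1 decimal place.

Bond: W = 10·Wi·(1/√P80 − 1/√F80)
W_Bond = W / EF = 11.363 / 1.12 = 10.1455 kWh/t
P80^(−½) = W_Bond/(10 Wi) + F80^(−½)
  = 10.1455/(10·16.1) + 1/√8531 = 0.063016 + 0.010827 = 0.073843
P80 = (1/0.073843)² = 13.5423² = 183.39 µm

P80 = 183.4 µm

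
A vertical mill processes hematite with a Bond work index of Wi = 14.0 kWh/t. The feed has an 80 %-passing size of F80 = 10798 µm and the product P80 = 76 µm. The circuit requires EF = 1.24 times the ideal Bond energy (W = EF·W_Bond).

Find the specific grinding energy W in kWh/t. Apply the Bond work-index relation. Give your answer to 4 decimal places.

W = 18.2427 kWh/t

Bond: W = 10·Wi·(1/√P80 − 1/√F80)
1/√76 = 0.114708;  1/√10798 = 0.009623
W = 10·14.0·(0.114708 − 0.009623) = 14.7118 kWh/t
Corrected W = EF·W_Bond = 1.24·14.7118 = 18.2427 kWh/t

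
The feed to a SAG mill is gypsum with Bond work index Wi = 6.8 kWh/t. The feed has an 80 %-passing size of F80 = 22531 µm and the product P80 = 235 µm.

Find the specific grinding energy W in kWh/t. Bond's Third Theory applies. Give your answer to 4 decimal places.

W = 10 Wi / √P80 − 10 Wi / √F80
1/√235 = 0.065233;  1/√22531 = 0.006662
W = 10·6.8·(0.065233 − 0.006662) = 3.9828 kWh/t

W = 3.9828 kWh/t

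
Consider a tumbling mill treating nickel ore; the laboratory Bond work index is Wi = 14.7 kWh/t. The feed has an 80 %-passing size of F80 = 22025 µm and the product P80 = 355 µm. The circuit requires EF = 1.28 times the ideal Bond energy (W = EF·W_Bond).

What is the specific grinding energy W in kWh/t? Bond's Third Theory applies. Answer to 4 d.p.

W = 8.7186 kWh/t

Bond: W = 10·Wi·(1/√P80 − 1/√F80)
1/√355 = 0.053074;  1/√22025 = 0.006738
W = 10·14.7·(0.053074 − 0.006738) = 6.8114 kWh/t
W_actual = 1.28 × 6.8114 = 8.7186 kWh/t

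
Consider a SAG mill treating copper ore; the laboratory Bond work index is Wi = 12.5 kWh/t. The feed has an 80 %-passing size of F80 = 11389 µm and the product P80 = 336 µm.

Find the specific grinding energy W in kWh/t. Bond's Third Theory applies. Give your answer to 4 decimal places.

W = 10·Wi·(P80^(-½) − F80^(-½))
1/√336 = 0.054554;  1/√11389 = 0.009370
W = 10·12.5·(0.054554 − 0.009370) = 5.6480 kWh/t

W = 5.6480 kWh/t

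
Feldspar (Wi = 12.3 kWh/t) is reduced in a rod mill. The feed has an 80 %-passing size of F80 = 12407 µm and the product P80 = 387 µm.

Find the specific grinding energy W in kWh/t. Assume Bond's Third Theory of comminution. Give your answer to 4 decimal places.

Bond:  W = 10 Wi (1/√P − 1/√F)
1/√387 = 0.050833;  1/√12407 = 0.008978
W = 10·12.3·(0.050833 − 0.008978) = 5.1482 kWh/t

W = 5.1482 kWh/t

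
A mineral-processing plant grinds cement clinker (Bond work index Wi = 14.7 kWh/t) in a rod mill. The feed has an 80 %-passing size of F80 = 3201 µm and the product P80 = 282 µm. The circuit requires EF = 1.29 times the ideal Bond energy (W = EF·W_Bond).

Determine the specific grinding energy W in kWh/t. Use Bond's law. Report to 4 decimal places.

W = 7.9406 kWh/t

W = 10 Wi (1/√P80 − 1/√F80)  [Bond]
1/√282 = 0.059549;  1/√3201 = 0.017675
W = 10·14.7·(0.059549 − 0.017675) = 6.1555 kWh/t
Apply correction: 6.1555 × 1.29 = 7.9406 kWh/t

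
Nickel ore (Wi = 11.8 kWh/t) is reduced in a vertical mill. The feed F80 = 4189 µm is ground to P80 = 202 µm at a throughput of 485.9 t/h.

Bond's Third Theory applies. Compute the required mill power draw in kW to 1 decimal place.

P = 3148.3 kW

W = 10·Wi·[P80^(−½) − F80^(−½)]
W = 10·11.8·(1/√202 − 1/√4189) = 10·11.8·(0.054909) = 6.4793 kWh/t
P_mill = W·ṁ = 6.4793·485.9 = 3148.3 kW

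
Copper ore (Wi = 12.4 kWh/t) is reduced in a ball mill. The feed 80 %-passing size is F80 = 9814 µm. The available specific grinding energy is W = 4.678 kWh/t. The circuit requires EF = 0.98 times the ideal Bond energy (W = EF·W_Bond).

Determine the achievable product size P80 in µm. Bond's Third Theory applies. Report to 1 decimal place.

W_Bond = 10·Wi·(1/√P₈₀ − 1/√F₈₀)
W_Bond = W / EF = 4.678 / 0.98 = 4.7735 kWh/t
P80^(−½) = W_Bond/(10 Wi) + F80^(−½)
  = 4.7735/(10·12.4) + 1/√9814 = 0.038496 + 0.010094 = 0.048590
P80 = (1/0.048590)² = 20.5803² = 423.55 µm

P80 = 423.6 µm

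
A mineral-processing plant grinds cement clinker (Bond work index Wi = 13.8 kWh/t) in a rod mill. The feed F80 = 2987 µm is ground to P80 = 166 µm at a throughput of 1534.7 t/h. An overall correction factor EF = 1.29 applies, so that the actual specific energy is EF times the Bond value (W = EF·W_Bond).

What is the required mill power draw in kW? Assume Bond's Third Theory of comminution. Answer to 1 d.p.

W = 10 Wi / √P80 − 10 Wi / √F80
W = 10·13.8·(1/√166 − 1/√2987) = 10·13.8·(0.059318) = 8.1859 kWh/t
W_actual = 1.29 × 8.1859 = 10.5598 kWh/t
Power = W × throughput = 10.5598 kWh/t × 1534.7 t/h = 16206.1 kW

P = 16206.1 kW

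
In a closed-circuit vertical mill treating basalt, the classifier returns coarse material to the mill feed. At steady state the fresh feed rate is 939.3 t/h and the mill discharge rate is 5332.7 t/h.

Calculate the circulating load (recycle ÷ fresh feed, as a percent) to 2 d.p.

CL = 467.73 %

Mill node: discharge = fresh + recycle.
R = M − F = 5332.7 − 939.3 = 4393.4 t/h
CL = 100·R/F = 100·4393.4/939.3 = 467.73 %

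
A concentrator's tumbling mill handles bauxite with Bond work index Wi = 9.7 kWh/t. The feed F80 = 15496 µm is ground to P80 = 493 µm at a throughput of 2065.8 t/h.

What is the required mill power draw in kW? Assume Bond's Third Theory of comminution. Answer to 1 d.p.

P = 7415.1 kW

W = 10 Wi (P80^-0.5 − F80^-0.5)
W = 10·9.7·(1/√493 − 1/√15496) = 10·9.7·(0.037005) = 3.5894 kWh/t
P_mill = W·ṁ = 3.5894·2065.8 = 7415.1 kW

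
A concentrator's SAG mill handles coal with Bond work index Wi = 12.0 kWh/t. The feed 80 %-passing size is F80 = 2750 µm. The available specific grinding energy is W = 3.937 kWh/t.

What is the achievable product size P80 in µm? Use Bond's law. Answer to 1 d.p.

Bond: W = 10·Wi·(1/√P80 − 1/√F80)
P80^-0.5 = F80^-0.5 + W/(10 Wi)
  = 3.9370/(10·12.0) + 1/√2750 = 0.032808 + 0.019069 = 0.051878
P80 = (1/0.051878)² = 19.2761² = 371.57 µm

P80 = 371.6 µm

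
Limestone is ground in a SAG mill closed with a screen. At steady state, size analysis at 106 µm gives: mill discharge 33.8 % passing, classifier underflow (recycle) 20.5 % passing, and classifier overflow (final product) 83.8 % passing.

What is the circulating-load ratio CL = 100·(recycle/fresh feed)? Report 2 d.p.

Let r = R/F. Size balance at 106 µm:
Fd + Rd = Ru + Fo ⇒ R/F = (o−d)/(d−u)
r = (83.8 − 33.8)/(33.8 − 20.5) = 50.0/13.3 = 3.7594
CL = 100·r = 375.94 %

CL = 375.94 %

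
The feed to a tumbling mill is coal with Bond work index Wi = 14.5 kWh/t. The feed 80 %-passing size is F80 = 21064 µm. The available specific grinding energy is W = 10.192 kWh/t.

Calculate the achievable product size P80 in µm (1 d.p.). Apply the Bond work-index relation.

W = 10 Wi (1/√P80 − 1/√F80)  [Bond]
P80^-0.5 = F80^-0.5 + W/(10 Wi)
  = 10.1920/(10·14.5) + 1/√21064 = 0.070290 + 0.006890 = 0.077180
P80 = (1/0.077180)² = 12.9568² = 167.88 µm

P80 = 167.9 µm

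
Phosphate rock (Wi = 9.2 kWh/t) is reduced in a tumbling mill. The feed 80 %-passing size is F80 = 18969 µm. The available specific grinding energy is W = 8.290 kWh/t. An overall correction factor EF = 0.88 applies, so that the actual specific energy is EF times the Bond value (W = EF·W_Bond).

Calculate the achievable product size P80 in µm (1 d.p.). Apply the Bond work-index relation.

P80 = 83.2 µm

W = 10 Wi (P80^-0.5 − F80^-0.5)
W_Bond = W / EF = 8.290 / 0.88 = 9.4205 kWh/t
⇒ 1/√P80 = W_Bond/(10 Wi) + 1/√F80
  = 9.4205/(10·9.2) + 1/√18969 = 0.102396 + 0.007261 = 0.109657
P80 = (1/0.109657)² = 9.1194² = 83.16 µm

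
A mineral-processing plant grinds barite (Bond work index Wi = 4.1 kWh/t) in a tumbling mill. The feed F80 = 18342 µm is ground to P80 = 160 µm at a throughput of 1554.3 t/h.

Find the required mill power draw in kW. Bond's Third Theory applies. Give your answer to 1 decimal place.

P = 4567.5 kW

W = 10·Wi·(P80^(-½) − F80^(-½))
W = 10·4.1·(1/√160 − 1/√18342) = 10·4.1·(0.071673) = 2.9386 kWh/t
Power = W × throughput = 2.9386 kWh/t × 1554.3 t/h = 4567.5 kW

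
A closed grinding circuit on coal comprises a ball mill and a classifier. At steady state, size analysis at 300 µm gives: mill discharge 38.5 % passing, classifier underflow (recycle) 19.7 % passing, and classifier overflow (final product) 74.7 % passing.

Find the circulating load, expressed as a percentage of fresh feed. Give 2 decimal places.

CL = 192.55 %

Balance %-passing 300 µm (r = R/F):
Fd + Rd = Ru + Fo ⇒ R/F = (o−d)/(d−u)
r = (74.7 − 38.5)/(38.5 − 19.7) = 36.2/18.8 = 1.9255
CL = 100·r = 192.55 %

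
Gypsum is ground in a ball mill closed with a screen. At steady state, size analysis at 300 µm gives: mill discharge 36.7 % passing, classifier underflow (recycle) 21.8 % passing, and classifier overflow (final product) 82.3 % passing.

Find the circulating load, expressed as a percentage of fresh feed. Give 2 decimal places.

Balance %-passing 300 µm (r = R/F):
(1+r)·d = r·u + o ⇒ r = (o−d)/(d−u)
r = (82.3 − 36.7)/(36.7 − 21.8) = 45.6/14.9 = 3.0604
CL = 100·r = 306.04 %

CL = 306.04 %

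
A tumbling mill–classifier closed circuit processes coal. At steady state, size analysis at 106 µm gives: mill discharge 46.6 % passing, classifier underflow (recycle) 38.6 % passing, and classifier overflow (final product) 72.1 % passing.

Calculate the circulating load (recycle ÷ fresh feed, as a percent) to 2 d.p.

Balance %-passing 106 µm (r = R/F):
d + r·d = r·u + o → r(d−u) = o−d
r = (72.1 − 46.6)/(46.6 − 38.6) = 25.5/8.0 = 3.1875
CL = 100·r = 318.75 %

CL = 318.75 %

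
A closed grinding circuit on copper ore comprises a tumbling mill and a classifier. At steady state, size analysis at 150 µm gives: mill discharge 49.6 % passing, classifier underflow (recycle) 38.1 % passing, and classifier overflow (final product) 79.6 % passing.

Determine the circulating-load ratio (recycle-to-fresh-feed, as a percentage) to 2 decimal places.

Balance %-passing 150 µm (r = R/F):
(1+r)·d = r·u + o ⇒ r = (o−d)/(d−u)
r = (79.6 − 49.6)/(49.6 − 38.1) = 30.0/11.5 = 2.6087
CL = 100·r = 260.87 %

CL = 260.87 %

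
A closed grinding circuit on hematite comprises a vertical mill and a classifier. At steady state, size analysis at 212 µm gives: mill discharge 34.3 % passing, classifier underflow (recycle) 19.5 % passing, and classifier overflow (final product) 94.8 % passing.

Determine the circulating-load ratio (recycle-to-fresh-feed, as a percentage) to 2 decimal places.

CL = 408.78 %

Two-product formula at 212 µm:
(1+r)d = ru + o → r = (o−d)/(d−u)
r = (94.8 − 34.3)/(34.3 − 19.5) = 60.5/14.8 = 4.0878
CL = 100·r = 408.78 %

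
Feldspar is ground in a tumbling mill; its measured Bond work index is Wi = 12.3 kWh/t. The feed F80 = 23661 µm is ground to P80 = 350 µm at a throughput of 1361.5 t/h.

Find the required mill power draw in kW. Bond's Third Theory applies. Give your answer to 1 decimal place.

W = 10 Wi (P80^-0.5 − F80^-0.5)
W = 10·12.3·(1/√350 − 1/√23661) = 10·12.3·(0.046951) = 5.7750 kWh/t
P = W·T = 5.7750·1361.5 = 7862.7 kW

P = 7862.7 kW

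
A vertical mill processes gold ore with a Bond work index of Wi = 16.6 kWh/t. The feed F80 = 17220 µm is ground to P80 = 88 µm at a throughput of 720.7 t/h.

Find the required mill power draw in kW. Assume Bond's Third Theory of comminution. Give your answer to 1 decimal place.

P = 11841.6 kW

Bond: W = 10·Wi·(1/√P80 − 1/√F80)
W = 10·16.6·(1/√88 − 1/√17220) = 10·16.6·(0.098980) = 16.4307 kWh/t
Mill draw = 16.4307 × 720.7 = 11841.6 kW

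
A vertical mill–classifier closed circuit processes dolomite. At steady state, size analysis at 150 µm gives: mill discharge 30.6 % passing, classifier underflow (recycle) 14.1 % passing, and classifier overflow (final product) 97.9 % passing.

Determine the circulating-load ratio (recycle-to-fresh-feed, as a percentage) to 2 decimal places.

CL = 407.88 %

Classifier node, passing 150 µm:
(1+r)·d = r·u + o ⇒ r = (o−d)/(d−u)
r = (97.9 − 30.6)/(30.6 − 14.1) = 67.3/16.5 = 4.0788
CL = 100·r = 407.88 %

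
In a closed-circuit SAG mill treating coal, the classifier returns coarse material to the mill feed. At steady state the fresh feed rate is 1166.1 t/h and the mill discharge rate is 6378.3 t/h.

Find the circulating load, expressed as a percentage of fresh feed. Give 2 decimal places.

CL = 446.98 %

Mill node: discharge = fresh + recycle.
R = M − F = 6378.3 − 1166.1 = 5212.2 t/h
CL = 100·R/F = 100·5212.2/1166.1 = 446.98 %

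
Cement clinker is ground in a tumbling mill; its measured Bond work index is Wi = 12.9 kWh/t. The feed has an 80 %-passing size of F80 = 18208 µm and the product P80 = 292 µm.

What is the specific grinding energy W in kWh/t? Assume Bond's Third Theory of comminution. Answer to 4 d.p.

Bond: W = 10·Wi·(1/√P80 − 1/√F80)
1/√292 = 0.058521;  1/√18208 = 0.007411
W = 10·12.9·(0.058521 − 0.007411) = 6.5932 kWh/t

W = 6.5932 kWh/t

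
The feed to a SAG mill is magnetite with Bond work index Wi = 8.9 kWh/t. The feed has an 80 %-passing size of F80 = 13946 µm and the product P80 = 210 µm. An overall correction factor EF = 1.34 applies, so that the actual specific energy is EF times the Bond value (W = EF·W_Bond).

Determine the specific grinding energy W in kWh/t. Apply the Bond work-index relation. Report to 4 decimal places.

Bond:  W = 10 Wi (1/√P − 1/√F)
1/√210 = 0.069007;  1/√13946 = 0.008468
W = 10·8.9·(0.069007 − 0.008468) = 5.3879 kWh/t
Corrected W = EF·W_Bond = 1.34·5.3879 = 7.2198 kWh/t

W = 7.2198 kWh/t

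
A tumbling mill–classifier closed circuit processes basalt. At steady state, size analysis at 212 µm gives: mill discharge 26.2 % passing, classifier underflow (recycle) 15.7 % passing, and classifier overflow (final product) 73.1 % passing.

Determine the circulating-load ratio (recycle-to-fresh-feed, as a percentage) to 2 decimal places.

Balance %-passing 212 µm (r = R/F):
Fd + Rd = Ru + Fo ⇒ R/F = (o−d)/(d−u)
r = (73.1 − 26.2)/(26.2 − 15.7) = 46.9/10.5 = 4.4667
CL = 100·r = 446.67 %

CL = 446.67 %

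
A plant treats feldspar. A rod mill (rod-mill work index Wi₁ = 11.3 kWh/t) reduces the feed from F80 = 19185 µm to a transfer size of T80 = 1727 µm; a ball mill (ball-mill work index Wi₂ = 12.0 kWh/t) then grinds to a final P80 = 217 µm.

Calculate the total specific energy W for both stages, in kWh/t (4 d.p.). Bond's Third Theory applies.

W = 10 Wi (P80^-0.5 − F80^-0.5)
Stage 1 (19185→1727 µm, Wi₁=11.3): W₁ = 10·11.3·(0.024063 − 0.007220) = 1.9033 kWh/t
Stage 2 (1727→217 µm, Wi₂=12.0): W₂ = 10·12.0·(0.067884 − 0.024063) = 5.2585 kWh/t
W = W₁ + W₂ = 1.9033 + 5.2585 = 7.1619 kWh/t

W = 7.1619 kWh/t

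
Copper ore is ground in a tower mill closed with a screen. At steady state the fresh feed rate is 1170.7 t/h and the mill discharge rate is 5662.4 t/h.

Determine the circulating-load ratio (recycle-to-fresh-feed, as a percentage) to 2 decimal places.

Mill node: discharge = fresh + recycle.
R = M − F = 5662.4 − 1170.7 = 4491.7 t/h
CL = 100·R/F = 100·4491.7/1170.7 = 383.68 %

CL = 383.68 %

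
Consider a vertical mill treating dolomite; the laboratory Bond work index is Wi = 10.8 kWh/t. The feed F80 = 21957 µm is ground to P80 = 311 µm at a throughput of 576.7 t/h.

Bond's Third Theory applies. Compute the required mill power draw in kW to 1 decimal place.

P = 3111.5 kW

W = 10 Wi (1/√P80 − 1/√F80)  [Bond]
W = 10·10.8·(1/√311 − 1/√21957) = 10·10.8·(0.049956) = 5.3953 kWh/t
P = W·T = 5.3953·576.7 = 3111.5 kW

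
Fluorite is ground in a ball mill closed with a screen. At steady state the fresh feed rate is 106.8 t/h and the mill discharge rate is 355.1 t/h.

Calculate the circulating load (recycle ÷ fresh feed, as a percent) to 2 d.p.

CL = 232.49 %

Discharge = new feed + return, hence
R = M − F = 355.1 − 106.8 = 248.3 t/h
CL = 100·R/F = 100·248.3/106.8 = 232.49 %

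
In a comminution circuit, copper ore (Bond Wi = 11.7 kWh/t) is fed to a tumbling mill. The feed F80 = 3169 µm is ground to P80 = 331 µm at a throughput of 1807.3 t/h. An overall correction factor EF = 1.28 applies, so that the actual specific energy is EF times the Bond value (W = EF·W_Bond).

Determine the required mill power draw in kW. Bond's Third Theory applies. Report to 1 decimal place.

Bond:  W = 10 Wi (1/√P − 1/√F)
W = 10·11.7·(1/√331 − 1/√3169) = 10·11.7·(0.037201) = 4.3525 kWh/t
Apply correction: 4.3525 × 1.28 = 5.5712 kWh/t
Power = W × throughput = 5.5712 kWh/t × 1807.3 t/h = 10068.9 kW

P = 10068.9 kW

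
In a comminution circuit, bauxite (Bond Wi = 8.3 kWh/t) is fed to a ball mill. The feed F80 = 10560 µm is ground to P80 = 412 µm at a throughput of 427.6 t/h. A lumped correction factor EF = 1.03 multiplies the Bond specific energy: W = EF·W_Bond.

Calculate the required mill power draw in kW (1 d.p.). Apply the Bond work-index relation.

P = 1445.2 kW

W = 10 Wi / √P80 − 10 Wi / √F80
W = 10·8.3·(1/√412 − 1/√10560) = 10·8.3·(0.039535) = 3.2814 kWh/t
Corrected W = EF·W_Bond = 1.03·3.2814 = 3.3799 kWh/t
P_mill = W·ṁ = 3.3799·427.6 = 1445.2 kW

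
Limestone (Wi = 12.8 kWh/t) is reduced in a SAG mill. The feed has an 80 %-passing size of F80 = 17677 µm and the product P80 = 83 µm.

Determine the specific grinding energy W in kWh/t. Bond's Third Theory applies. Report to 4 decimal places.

Bond:  W = 10 Wi (1/√P − 1/√F)
1/√83 = 0.109764;  1/√17677 = 0.007521
W = 10·12.8·(0.109764 − 0.007521) = 13.0871 kWh/t

W = 13.0871 kWh/t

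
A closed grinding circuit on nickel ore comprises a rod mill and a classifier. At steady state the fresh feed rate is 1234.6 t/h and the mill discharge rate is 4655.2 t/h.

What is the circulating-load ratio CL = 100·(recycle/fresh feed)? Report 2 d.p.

M = F + R at steady state, so:
R = M − F = 4655.2 − 1234.6 = 3420.6 t/h
CL = 100·R/F = 100·3420.6/1234.6 = 277.06 %

CL = 277.06 %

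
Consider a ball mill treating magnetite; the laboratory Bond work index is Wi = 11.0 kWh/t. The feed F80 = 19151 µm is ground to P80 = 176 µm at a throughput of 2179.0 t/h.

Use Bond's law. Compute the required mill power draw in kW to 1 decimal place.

W = 10 Wi (1/√P80 − 1/√F80)  [Bond]
W = 10·11.0·(1/√176 − 1/√19151) = 10·11.0·(0.068152) = 7.4967 kWh/t
P = W·T = 7.4967·2179.0 = 16335.3 kW

P = 16335.3 kW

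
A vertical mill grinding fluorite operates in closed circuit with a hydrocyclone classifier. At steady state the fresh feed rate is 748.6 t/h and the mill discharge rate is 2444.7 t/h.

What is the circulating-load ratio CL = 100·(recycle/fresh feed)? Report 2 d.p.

CL = 226.57 %

M = F + R at steady state, so:
R = M − F = 2444.7 − 748.6 = 1696.1 t/h
CL = 100·R/F = 100·1696.1/748.6 = 226.57 %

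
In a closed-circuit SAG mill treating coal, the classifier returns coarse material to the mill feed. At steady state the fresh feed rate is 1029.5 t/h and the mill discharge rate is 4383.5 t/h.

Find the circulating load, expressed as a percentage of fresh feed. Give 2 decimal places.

CL = 325.79 %

Mill node: discharge = fresh + recycle.
R = M − F = 4383.5 − 1029.5 = 3354.0 t/h
CL = 100·R/F = 100·3354.0/1029.5 = 325.79 %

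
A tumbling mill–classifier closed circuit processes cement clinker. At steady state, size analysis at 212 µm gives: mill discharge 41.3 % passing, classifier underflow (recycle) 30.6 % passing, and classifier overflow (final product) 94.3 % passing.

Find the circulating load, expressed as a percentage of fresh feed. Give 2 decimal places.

Classifier node, passing 212 µm:
(1+r)·d = r·u + o ⇒ r = (o−d)/(d−u)
r = (94.3 − 41.3)/(41.3 − 30.6) = 53.0/10.7 = 4.9533
CL = 100·r = 495.33 %

CL = 495.33 %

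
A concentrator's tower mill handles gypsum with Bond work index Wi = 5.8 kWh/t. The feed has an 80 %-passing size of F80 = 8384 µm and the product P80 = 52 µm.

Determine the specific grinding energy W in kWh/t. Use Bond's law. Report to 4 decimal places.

W = 10 Wi / √P80 − 10 Wi / √F80
1/√52 = 0.138675;  1/√8384 = 0.010921
W = 10·5.8·(0.138675 − 0.010921) = 7.4097 kWh/t

W = 7.4097 kWh/t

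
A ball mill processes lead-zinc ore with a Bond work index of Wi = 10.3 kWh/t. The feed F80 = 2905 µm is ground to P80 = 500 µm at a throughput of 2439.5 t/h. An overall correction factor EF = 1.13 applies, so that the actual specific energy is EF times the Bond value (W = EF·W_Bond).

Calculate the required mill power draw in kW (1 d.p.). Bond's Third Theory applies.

W = 10·Wi·[P80^(−½) − F80^(−½)]
W = 10·10.3·(1/√500 − 1/√2905) = 10·10.3·(0.026168) = 2.6953 kWh/t
Apply correction: 2.6953 × 1.13 = 3.0457 kWh/t
Mill draw = 3.0457 × 2439.5 = 7429.9 kW

P = 7429.9 kW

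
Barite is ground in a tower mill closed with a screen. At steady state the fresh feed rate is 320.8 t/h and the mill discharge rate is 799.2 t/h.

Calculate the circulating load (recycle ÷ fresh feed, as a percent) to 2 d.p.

CL = 149.13 %

Steady state: M = F + R.
R = M − F = 799.2 − 320.8 = 478.4 t/h
CL = 100·R/F = 100·478.4/320.8 = 149.13 %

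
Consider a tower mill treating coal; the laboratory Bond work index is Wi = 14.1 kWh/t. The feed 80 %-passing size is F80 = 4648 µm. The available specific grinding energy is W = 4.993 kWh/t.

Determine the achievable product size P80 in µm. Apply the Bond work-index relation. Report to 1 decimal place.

W = 10 Wi (1/√P80 − 1/√F80)  [Bond]
P80^(−½) = W/(10 Wi) + F80^(−½)
  = 4.9930/(10·14.1) + 1/√4648 = 0.035411 + 0.014668 = 0.050079
P80 = (1/0.050079)² = 19.9684² = 398.74 µm

P80 = 398.7 µm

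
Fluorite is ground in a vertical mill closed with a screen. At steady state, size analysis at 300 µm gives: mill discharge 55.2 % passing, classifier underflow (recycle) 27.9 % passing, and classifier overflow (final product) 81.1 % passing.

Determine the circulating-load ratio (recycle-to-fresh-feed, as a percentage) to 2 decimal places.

Balance %-passing 300 µm (r = R/F):
d + r·d = r·u + o → r(d−u) = o−d
r = (81.1 − 55.2)/(55.2 − 27.9) = 25.9/27.3 = 0.9487
CL = 100·r = 94.87 %

CL = 94.87 %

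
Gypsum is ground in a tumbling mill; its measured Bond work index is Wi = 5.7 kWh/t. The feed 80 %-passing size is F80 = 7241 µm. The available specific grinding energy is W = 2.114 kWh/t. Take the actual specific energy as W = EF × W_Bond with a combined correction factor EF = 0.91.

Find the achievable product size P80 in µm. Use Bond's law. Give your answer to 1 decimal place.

P80 = 362.7 µm

W = 10 Wi (1/√P80 − 1/√F80)  [Bond]
W_Bond = W / EF = 2.114 / 0.91 = 2.3231 kWh/t
1/√P80 = 1/√F80 + W_Bond/(10·Wi)
  = 2.3231/(10·5.7) + 1/√7241 = 0.040756 + 0.011752 = 0.052507
P80 = (1/0.052507)² = 19.0449² = 362.71 µm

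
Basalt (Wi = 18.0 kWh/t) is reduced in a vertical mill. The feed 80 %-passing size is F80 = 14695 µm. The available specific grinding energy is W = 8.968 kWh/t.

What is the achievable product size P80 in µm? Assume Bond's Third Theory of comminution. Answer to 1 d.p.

P80 = 296.5 µm

Bond: W = 10·Wi·(1/√P80 − 1/√F80)
P80^-0.5 = F80^-0.5 + W/(10 Wi)
  = 8.9680/(10·18.0) + 1/√14695 = 0.049822 + 0.008249 = 0.058071
P80 = (1/0.058071)² = 17.2202² = 296.53 µm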